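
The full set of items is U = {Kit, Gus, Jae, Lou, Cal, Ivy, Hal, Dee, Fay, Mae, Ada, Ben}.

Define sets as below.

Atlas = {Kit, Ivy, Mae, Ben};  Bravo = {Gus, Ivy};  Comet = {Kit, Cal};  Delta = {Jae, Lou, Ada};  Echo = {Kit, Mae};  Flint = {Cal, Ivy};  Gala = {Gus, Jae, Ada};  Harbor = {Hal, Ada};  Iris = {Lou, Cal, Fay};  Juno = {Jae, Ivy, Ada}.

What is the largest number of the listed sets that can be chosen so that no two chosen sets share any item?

4

Bravo, Echo, Harbor, Iris are pairwise disjoint (Bravo={Gus,Ivy}; Echo={Kit,Mae}; Harbor={Hal,Ada}; Iris={Lou,Cal,Fay}).
Every remaining set overlaps one of these, and no 5 of the listed sets are pairwise disjoint, so 4 is the maximum.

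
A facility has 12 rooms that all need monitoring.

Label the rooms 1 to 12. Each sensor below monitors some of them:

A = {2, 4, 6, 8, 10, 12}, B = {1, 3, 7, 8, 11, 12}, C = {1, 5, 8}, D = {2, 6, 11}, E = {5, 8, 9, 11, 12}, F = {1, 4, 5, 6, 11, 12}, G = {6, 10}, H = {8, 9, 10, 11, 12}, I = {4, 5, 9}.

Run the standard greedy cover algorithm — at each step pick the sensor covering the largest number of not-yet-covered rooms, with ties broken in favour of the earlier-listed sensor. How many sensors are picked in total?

3

Greedy: pick A (covers 6 new) → pick B (covers 4 new) → pick E (covers 2 new). Total picks: 3.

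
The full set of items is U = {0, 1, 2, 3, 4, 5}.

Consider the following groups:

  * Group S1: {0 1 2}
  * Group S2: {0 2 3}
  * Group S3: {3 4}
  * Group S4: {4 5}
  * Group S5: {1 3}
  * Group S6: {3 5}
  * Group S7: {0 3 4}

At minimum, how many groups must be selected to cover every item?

Take {S1, S6, S7}. Their union is {0, 1, 2, 3, 4, 5}, which is all 6 items.
No 2 of the 7 groups cover everything (all 21 combinations miss at least one item), so 3 is optimal.

3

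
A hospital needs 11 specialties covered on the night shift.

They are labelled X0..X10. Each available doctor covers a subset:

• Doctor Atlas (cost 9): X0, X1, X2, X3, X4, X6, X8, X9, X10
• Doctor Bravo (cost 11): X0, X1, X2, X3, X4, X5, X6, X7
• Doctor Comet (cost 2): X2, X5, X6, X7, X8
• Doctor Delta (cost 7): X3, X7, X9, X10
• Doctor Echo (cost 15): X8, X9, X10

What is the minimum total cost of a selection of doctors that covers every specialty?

Atlas, Comet together cover every specialty (Atlas ∪ Comet = {X0, X1, X2, X3, X4, X5, X6, X7, X8, X9, X10}); total cost 9 + 2 = 11.
No covering selection has total cost below 11.

11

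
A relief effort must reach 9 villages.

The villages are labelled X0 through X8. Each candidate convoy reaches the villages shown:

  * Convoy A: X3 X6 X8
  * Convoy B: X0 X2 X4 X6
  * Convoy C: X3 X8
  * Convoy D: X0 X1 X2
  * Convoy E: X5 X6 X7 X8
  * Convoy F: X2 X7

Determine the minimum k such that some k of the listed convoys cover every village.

Take {A, B, D, E}. Their union is {X0, X1, X2, X3, X4, X5, X6, X7, X8}, which is all 9 villages.
No 3 of the 6 convoys cover everything (all 20 combinations miss at least one village), so 4 is optimal.

4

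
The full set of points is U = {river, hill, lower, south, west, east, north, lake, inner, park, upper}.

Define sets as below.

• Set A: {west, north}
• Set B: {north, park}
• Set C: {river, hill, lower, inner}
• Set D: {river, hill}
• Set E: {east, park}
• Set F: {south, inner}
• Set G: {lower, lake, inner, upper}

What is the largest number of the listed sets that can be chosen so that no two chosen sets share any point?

4

A, D, E, F are pairwise disjoint (A={west,north}; D={river,hill}; E={east,park}; F={south,inner}).
Every remaining set overlaps one of these, and no 5 of the listed sets are pairwise disjoint, so 4 is the maximum.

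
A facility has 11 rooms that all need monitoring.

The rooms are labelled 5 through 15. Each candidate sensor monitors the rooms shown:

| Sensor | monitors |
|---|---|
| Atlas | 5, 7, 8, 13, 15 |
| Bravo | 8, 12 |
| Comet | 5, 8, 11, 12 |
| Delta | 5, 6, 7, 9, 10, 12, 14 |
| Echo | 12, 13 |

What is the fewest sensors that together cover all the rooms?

Atlas and Comet and Delta together: Atlas ∪ Comet ∪ Delta = {5, 6, 7, 8, 9, 10, 11, 12, 13, 14, 15} — every room is covered.
Only Delta contains 6, so Delta is forced; the remaining 4 rooms need at least 2 more sensors (each remaining sensor adds at most 3) — so at least 3 sensors are needed, and 3 is optimal.

3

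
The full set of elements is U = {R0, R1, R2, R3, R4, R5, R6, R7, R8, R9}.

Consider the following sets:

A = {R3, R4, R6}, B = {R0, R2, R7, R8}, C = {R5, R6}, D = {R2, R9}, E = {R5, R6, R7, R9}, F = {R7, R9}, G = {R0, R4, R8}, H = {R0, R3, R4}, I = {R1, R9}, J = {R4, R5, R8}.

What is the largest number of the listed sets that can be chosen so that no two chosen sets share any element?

3

A, B, I are pairwise disjoint (A={R3,R4,R6}; B={R0,R2,R7,R8}; I={R1,R9}).
Every remaining set overlaps one of these, and no 4 of the listed sets are pairwise disjoint, so 3 is the maximum.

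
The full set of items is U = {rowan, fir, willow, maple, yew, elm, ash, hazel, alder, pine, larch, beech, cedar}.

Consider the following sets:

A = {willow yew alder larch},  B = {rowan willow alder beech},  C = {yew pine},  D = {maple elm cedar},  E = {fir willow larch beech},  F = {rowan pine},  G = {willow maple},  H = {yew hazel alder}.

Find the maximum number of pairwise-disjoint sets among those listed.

D, E, F, H are pairwise disjoint (D={maple,elm,cedar}; E={fir,willow,larch,beech}; F={rowan,pine}; H={yew,hazel,alder}).
Every remaining set overlaps one of these, and no 5 of the listed sets are pairwise disjoint, so 4 is the maximum.

4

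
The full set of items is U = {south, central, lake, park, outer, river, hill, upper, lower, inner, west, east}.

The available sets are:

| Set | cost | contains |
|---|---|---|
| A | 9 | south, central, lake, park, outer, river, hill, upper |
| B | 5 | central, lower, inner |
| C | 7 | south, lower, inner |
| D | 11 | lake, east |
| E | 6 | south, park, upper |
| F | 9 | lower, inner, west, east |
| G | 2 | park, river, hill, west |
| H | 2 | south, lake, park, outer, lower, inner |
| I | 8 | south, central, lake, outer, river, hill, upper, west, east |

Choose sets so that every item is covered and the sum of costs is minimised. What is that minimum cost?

H, I together cover every item (H ∪ I = {south, central, lake, park, outer, river, hill, upper, lower, inner, west, east}); total cost 2 + 8 = 10.
The greedy pick H, G, I costs 12; no covering selection beats 10.

10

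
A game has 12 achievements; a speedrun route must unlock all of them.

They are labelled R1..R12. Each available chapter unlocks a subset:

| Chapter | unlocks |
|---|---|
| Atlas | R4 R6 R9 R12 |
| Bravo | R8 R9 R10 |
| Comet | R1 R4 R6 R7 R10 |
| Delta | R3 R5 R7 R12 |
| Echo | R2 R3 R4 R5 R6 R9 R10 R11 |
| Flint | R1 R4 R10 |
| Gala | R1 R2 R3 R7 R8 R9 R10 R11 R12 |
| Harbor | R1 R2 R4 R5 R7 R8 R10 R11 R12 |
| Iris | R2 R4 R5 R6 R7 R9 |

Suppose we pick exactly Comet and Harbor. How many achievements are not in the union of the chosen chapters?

Union of Comet, Harbor = {R1, R2, R4, R5, R6, R7, R8, R10, R11, R12}.
Not covered: R3, R9 — 2 achievements.

2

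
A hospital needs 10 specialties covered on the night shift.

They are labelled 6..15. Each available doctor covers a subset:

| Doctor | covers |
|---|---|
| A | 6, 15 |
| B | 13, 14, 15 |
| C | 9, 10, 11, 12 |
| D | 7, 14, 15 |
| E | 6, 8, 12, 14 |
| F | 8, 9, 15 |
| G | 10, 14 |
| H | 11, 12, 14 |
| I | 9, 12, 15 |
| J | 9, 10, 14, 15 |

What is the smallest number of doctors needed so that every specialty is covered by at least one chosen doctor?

4

B and C and D and E together: B ∪ C ∪ D ∪ E = {6, 7, 8, 9, 10, 11, 12, 13, 14, 15} — every specialty is covered.
No 3 of the 10 doctors cover everything (all 120 combinations miss at least one specialty), so 4 is optimal.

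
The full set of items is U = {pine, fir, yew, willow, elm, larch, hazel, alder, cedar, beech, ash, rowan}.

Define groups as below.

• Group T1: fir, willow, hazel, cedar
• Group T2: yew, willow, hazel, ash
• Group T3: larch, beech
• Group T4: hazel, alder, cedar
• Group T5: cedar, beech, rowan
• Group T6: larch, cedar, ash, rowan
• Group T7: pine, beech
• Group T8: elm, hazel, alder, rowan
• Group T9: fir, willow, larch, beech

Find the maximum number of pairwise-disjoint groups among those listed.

2

T1, T3 are pairwise disjoint (T1={fir,willow,hazel,cedar}; T3={larch,beech}).
Every remaining group overlaps one of these, and no 3 of the listed groups are pairwise disjoint, so 2 is the maximum.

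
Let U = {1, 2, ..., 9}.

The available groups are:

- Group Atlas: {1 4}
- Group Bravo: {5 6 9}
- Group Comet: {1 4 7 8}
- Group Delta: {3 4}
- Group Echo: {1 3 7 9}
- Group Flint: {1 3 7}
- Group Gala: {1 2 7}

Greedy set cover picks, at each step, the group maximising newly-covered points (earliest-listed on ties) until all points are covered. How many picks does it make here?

Greedy: pick Comet (covers 4 new) → pick Bravo (covers 3 new) → pick Delta (covers 1 new) → pick Gala (covers 1 new). Total picks: 4.

4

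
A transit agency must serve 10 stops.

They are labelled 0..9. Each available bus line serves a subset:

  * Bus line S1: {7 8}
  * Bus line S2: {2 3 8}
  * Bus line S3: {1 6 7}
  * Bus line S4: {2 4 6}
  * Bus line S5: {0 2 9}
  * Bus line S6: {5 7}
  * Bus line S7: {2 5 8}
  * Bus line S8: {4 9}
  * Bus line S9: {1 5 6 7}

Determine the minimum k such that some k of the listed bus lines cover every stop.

4

S2 and S4 and S5 and S9 together: S2 ∪ S4 ∪ S5 ∪ S9 = {0, 1, 2, 3, 4, 5, 6, 7, 8, 9} — every stop is covered.
No 3 of the 9 bus lines cover everything (all 84 combinations miss at least one stop), so 4 is optimal.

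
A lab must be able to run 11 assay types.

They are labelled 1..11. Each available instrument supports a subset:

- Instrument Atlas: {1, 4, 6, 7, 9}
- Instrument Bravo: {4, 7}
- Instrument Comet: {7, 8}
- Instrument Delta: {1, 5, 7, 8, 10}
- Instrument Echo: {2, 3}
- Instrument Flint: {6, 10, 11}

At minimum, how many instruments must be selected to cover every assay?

Atlas and Delta and Echo and Flint together: Atlas ∪ Delta ∪ Echo ∪ Flint = {1, 2, 3, 4, 5, 6, 7, 8, 9, 10, 11} — every assay is covered.
No 3 of the 6 instruments cover everything (all 20 combinations miss at least one assay), so 4 is optimal.

4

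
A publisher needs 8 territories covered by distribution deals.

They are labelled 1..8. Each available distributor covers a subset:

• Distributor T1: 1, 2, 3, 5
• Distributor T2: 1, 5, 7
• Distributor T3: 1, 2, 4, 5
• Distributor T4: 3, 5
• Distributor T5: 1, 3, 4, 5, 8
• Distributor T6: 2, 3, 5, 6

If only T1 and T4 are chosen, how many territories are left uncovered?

4

Union of T1, T4 = {1, 2, 3, 5}.
Not covered: 4, 6, 7, 8 — 4 territories.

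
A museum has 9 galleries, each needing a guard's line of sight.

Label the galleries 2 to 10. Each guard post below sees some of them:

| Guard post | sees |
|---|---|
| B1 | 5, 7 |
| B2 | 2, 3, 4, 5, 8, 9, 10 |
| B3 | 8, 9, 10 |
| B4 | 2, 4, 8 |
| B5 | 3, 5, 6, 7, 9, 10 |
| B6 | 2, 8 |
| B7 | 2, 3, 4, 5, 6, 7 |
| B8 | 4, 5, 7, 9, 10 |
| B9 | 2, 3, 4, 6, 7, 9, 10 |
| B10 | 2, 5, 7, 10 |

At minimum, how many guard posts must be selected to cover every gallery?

B4 and B5 together: B4 ∪ B5 = {2, 3, 4, 5, 6, 7, 8, 9, 10} — every gallery is covered.
No single guard post has all 9 galleries (the largest, B2, has 7), so 2 is optimal.

2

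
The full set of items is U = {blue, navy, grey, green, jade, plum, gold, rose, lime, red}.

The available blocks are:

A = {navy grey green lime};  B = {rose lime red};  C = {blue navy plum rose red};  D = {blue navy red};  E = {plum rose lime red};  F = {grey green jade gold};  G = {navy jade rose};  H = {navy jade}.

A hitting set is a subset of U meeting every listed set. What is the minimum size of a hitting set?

Take T = {navy, grey, red}. Each listed block contains at least one of these, so T is a hitting set of size 3.
No choice of 2 items meets every block, so 3 is the minimum.

3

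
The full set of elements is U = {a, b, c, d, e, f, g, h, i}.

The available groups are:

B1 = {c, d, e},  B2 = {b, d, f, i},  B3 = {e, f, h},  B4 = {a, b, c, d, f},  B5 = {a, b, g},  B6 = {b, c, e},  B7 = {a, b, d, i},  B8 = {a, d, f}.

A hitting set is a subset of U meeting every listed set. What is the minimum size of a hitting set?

3

The 3 elements {b, e, f} hit every group.
No choice of 2 elements meets every group, so 3 is the minimum.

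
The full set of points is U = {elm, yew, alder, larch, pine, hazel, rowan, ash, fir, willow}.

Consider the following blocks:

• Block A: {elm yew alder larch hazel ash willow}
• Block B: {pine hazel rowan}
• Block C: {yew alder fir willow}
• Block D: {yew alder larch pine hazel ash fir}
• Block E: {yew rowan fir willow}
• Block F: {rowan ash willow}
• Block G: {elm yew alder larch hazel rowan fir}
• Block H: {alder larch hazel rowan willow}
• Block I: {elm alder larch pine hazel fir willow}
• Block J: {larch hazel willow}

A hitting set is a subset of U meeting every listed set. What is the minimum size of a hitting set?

Take T = {hazel, willow}. Each listed block contains at least one of these, so T is a hitting set of size 2.
The blocks B, C are pairwise disjoint, so any hitting set needs a separate point for each — at least 2. Hence 2 is optimal.

2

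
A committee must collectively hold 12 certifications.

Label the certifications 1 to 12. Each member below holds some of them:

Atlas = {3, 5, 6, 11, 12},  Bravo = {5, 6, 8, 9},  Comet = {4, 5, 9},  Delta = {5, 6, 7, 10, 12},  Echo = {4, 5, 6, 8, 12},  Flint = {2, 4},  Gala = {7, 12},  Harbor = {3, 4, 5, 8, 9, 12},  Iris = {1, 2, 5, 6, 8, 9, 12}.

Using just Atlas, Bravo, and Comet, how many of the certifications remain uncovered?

Union of Atlas, Bravo, Comet = {3, 4, 5, 6, 8, 9, 11, 12}.
Not covered: 1, 2, 7, 10 — 4 certifications.

4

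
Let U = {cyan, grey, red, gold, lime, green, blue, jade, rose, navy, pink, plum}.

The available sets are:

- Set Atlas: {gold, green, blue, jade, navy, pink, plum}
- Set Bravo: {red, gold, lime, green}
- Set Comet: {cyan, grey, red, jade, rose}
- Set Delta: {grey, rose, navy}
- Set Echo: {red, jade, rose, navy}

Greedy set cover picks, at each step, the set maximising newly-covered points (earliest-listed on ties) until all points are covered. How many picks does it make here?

3

Greedy: pick Atlas (covers 7 new) → pick Comet (covers 4 new) → pick Bravo (covers 1 new). Total picks: 3.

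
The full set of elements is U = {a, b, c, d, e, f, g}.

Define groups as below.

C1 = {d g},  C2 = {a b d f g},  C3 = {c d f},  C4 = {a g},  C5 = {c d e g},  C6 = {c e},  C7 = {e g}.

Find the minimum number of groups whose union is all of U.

2

C2 and C6 together: C2 ∪ C6 = {a, b, c, d, e, f, g} — every element is covered.
No single group has all 7 elements (the largest, C2, has 5), so 2 is optimal.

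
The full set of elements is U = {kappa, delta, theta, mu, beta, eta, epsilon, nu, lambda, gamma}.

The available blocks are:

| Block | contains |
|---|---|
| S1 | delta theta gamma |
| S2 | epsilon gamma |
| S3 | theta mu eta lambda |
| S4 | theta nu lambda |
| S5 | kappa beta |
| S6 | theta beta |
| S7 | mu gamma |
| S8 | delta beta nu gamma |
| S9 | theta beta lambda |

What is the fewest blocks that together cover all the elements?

Take {S2, S3, S5, S8}. Their union is {kappa, delta, theta, mu, beta, eta, epsilon, nu, lambda, gamma}, which is all 10 elements.
No 3 of the 9 blocks cover everything (all 84 combinations miss at least one element), so 4 is optimal.

4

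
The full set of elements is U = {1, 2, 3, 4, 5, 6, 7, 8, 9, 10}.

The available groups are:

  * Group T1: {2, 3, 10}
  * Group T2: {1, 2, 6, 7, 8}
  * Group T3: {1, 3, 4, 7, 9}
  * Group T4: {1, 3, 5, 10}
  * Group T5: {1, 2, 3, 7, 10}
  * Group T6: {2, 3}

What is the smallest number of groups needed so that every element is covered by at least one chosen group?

T2, T3, and T4 cover everything between them: the union {1, 2, 3, 4, 5, 6, 7, 8, 9, 10} is all of U.
Only T3 contains 4, so T3 is forced; the remaining 5 elements need at least 2 more groups (each remaining group adds at most 3) — so at least 3 groups are needed, and 3 is optimal.

3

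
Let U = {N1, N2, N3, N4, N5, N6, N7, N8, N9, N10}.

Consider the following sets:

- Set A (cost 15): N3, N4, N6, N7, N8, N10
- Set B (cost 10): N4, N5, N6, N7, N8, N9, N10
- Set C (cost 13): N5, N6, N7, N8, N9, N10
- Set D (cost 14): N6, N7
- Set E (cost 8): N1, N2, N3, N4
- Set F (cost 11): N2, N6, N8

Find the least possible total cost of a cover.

18

B, E together cover every element (B ∪ E = {N1, N2, N3, N4, N5, N6, N7, N8, N9, N10}); total cost 10 + 8 = 18.
No covering selection has total cost below 18.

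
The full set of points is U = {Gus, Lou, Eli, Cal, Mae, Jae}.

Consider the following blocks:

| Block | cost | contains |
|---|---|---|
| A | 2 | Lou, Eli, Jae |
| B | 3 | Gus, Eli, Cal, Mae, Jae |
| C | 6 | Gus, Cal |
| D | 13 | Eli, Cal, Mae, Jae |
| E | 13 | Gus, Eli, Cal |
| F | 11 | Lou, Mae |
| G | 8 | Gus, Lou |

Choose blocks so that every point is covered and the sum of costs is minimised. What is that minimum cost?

5

A, B together cover every point (A ∪ B = {Gus, Lou, Eli, Cal, Mae, Jae}); total cost 2 + 3 = 5.
No covering selection has total cost below 5.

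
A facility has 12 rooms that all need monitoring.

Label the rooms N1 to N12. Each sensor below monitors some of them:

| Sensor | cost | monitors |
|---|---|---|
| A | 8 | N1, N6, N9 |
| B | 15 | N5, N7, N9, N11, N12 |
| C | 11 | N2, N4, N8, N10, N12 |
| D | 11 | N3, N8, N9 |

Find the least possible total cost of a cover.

45

A, B, C, D together cover every room (A ∪ B ∪ C ∪ D = {N1, N2, N3, N4, N5, N6, N7, N8, N9, N10, N11, N12}); total cost 8 + 15 + 11 + 11 = 45.
No covering selection has total cost below 45.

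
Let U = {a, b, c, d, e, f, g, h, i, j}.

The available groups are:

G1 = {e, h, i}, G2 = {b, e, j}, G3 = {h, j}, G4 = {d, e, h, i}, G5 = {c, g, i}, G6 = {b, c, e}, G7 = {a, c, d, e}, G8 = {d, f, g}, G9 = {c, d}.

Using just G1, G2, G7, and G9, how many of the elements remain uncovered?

Union of G1, G2, G7, G9 = {a, b, c, d, e, h, i, j}.
Not covered: f, g — 2 elements.

2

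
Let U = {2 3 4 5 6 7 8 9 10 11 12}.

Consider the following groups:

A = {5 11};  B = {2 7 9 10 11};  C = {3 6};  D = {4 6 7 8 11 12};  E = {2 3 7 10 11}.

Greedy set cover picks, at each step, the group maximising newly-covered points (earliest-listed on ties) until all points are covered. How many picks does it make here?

4

Greedy: pick D (covers 6 new) → pick B (covers 3 new) → pick A (covers 1 new) → pick C (covers 1 new). Total picks: 4.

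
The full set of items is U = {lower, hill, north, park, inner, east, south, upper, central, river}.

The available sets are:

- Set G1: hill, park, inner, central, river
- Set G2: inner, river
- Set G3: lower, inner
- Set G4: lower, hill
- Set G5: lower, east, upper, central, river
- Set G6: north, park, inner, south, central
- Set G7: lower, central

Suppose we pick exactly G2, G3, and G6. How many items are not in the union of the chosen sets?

Union of G2, G3, G6 = {lower, north, park, inner, south, central, river}.
Not covered: hill, east, upper — 3 items.

3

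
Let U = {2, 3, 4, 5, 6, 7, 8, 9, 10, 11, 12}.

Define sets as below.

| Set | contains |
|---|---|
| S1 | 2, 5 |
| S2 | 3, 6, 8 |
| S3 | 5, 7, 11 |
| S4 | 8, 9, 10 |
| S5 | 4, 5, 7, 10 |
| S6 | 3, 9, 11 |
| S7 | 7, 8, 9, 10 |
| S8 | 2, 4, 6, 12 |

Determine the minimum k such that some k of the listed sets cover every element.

Take {S2, S3, S4, S8}. Their union is {2, 3, 4, 5, 6, 7, 8, 9, 10, 11, 12}, which is all 11 elements.
No 3 of the 8 sets cover everything (all 56 combinations miss at least one element), so 4 is optimal.

4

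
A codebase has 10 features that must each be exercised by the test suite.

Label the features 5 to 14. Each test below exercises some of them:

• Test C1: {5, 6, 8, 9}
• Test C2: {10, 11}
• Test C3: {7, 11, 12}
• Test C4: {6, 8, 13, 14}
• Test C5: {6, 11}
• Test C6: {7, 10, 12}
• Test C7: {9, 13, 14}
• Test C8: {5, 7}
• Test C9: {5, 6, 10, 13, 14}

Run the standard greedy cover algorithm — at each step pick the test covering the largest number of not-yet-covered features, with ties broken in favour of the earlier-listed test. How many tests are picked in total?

Greedy: pick C9 (covers 5 new) → pick C3 (covers 3 new) → pick C1 (covers 2 new). Total picks: 3.

3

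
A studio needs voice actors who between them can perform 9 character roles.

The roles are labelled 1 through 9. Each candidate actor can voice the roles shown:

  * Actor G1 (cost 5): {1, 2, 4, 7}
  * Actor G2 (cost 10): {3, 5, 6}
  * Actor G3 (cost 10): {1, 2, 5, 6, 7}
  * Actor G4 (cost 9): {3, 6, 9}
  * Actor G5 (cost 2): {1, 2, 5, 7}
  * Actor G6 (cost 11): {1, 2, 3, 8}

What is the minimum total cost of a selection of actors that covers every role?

27

G1, G4, G5, G6 together cover every role (G1 ∪ G4 ∪ G5 ∪ G6 = {1, 2, 3, 4, 5, 6, 7, 8, 9}); total cost 5 + 9 + 2 + 11 = 27.
No covering selection has total cost below 27.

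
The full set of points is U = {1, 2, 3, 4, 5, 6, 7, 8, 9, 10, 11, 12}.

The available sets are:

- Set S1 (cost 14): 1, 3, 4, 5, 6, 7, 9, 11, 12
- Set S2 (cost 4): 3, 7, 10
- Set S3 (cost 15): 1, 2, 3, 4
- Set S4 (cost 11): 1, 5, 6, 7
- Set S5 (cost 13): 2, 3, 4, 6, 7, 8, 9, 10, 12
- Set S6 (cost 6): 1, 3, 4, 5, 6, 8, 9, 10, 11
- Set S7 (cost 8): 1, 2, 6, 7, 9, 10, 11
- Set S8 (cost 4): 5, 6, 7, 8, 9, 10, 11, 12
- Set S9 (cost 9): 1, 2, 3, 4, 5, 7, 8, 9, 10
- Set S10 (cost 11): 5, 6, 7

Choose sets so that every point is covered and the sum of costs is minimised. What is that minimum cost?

13

S8, S9 together cover every point (S8 ∪ S9 = {1, 2, 3, 4, 5, 6, 7, 8, 9, 10, 11, 12}); total cost 4 + 9 = 13.
The greedy pick S8, S6, S7 costs 18; no covering selection beats 13.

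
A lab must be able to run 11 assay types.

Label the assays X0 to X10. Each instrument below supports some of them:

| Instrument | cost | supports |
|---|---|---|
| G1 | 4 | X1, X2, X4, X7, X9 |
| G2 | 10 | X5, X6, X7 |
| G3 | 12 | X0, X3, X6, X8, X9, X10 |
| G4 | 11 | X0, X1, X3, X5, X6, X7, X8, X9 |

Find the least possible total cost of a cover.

G1, G2, G3 together cover every assay (G1 ∪ G2 ∪ G3 = {X0, X1, X2, X3, X4, X5, X6, X7, X8, X9, X10}); total cost 4 + 10 + 12 = 26.
The greedy pick G1, G4, G3 costs 27; no covering selection beats 26.

26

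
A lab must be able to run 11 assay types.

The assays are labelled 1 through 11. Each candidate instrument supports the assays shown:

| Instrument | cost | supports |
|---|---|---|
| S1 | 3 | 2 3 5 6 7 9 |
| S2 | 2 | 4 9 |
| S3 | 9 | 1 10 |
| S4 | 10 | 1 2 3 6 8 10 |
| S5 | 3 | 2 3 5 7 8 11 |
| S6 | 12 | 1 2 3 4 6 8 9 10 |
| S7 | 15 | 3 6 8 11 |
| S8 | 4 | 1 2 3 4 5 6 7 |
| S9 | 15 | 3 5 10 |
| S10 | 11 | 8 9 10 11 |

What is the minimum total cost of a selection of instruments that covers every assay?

S2, S4, S5 together cover every assay (S2 ∪ S4 ∪ S5 = {1, 2, 3, 4, 5, 6, 7, 8, 9, 10, 11}); total cost 2 + 10 + 3 = 15.
The greedy pick S1, S5, S2, S8, S3 costs 21; no covering selection beats 15.

15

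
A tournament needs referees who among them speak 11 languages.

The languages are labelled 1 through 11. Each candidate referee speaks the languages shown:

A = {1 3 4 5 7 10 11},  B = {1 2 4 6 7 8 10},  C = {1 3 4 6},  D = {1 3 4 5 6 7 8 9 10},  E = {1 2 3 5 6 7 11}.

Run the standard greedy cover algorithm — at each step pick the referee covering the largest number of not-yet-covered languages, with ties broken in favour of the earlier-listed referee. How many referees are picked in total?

Greedy: pick D (covers 9 new) → pick E (covers 2 new). Total picks: 2.

2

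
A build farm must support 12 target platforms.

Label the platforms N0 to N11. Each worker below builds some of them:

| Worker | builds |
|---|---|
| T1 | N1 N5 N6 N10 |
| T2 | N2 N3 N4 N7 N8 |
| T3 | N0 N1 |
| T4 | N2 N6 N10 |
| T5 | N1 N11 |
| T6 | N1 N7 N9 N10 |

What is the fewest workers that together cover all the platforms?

5

Take {T1, T2, T3, T5, T6}. Their union is {N0, N1, N2, N3, N4, N5, N6, N7, N8, N9, N10, N11}, which is all 12 platforms.
No 4 of the 6 workers cover everything (all 15 combinations miss at least one platform), so 5 is optimal.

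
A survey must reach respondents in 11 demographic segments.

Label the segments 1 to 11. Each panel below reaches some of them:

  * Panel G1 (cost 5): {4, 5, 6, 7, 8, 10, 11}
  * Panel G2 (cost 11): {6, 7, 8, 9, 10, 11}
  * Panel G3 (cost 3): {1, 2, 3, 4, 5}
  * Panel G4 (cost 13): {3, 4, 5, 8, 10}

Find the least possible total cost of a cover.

G2, G3 together cover every segment (G2 ∪ G3 = {1, 2, 3, 4, 5, 6, 7, 8, 9, 10, 11}); total cost 11 + 3 = 14.
The greedy pick G3, G1, G2 costs 19; no covering selection beats 14.

14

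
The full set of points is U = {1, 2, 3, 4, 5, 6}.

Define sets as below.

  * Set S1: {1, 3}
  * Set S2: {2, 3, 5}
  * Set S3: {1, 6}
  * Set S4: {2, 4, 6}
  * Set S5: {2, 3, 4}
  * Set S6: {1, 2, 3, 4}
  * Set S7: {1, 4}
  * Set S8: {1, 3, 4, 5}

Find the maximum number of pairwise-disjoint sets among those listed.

S2, S3 are pairwise disjoint (S2={2,3,5}; S3={1,6}).
Every remaining set overlaps one of these, and no 3 of the listed sets are pairwise disjoint, so 2 is the maximum.

2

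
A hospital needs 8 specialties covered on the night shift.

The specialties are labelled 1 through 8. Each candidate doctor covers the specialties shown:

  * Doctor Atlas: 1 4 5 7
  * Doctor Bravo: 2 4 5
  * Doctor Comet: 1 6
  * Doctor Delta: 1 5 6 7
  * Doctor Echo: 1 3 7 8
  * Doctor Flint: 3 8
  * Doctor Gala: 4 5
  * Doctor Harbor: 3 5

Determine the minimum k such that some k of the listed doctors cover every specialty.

3

Bravo and Comet and Echo together: Bravo ∪ Comet ∪ Echo = {1, 2, 3, 4, 5, 6, 7, 8} — every specialty is covered.
Only Bravo contains 2, so Bravo is forced; the remaining 5 specialties need at least 2 more doctors (each remaining doctor adds at most 4) — so at least 3 doctors are needed, and 3 is optimal.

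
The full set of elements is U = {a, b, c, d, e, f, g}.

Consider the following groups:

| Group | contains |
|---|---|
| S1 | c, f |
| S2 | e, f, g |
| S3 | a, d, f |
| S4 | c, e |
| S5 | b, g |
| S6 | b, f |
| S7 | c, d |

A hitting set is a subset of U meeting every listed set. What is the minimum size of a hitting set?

Take H = {b, c, f}. Each listed group contains at least one of these, so H is a hitting set of size 3.
The groups S3, S4, S5 are pairwise disjoint, so any hitting set needs a separate element for each — at least 3. Hence 3 is optimal.

3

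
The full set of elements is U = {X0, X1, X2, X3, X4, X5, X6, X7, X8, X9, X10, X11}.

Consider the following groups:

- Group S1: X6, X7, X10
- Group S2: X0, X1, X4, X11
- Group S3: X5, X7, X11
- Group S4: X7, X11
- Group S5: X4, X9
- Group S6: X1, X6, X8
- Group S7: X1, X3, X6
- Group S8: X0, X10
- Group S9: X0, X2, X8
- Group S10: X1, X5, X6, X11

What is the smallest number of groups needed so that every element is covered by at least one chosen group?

Take {S1, S5, S7, S9, S10}. Their union is {X0, X1, X2, X3, X4, X5, X6, X7, X8, X9, X10, X11}, which is all 12 elements.
No 4 of the 10 groups cover everything (all 210 combinations miss at least one element), so 5 is optimal.

5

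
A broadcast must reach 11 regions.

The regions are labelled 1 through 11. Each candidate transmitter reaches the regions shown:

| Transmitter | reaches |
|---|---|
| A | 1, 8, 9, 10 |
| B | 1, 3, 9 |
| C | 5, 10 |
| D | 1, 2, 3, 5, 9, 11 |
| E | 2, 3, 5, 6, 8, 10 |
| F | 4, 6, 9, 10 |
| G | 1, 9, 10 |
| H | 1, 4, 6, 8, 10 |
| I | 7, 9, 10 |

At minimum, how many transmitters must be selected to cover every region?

Take {D, H, I}. Their union is {1, 2, 3, 4, 5, 6, 7, 8, 9, 10, 11}, which is all 11 regions.
Only I contains 7, so I is forced; the remaining 8 regions need at least 2 more transmitters (each remaining transmitter adds at most 5) — so at least 3 transmitters are needed, and 3 is optimal.

3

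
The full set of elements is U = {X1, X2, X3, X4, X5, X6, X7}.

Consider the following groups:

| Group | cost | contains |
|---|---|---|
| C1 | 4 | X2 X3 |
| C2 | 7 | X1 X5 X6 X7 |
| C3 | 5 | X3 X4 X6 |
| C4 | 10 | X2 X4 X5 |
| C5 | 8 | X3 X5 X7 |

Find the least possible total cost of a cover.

C1, C2, C3 together cover every element (C1 ∪ C2 ∪ C3 = {X1, X2, X3, X4, X5, X6, X7}); total cost 4 + 7 + 5 = 16.
No covering selection has total cost below 16.

16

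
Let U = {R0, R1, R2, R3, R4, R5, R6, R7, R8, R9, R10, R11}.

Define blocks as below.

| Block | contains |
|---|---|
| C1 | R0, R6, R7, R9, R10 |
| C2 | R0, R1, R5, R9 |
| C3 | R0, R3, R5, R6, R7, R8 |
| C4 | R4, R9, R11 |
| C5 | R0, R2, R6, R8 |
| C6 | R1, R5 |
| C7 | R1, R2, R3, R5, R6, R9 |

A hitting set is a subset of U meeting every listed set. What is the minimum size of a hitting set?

H = {R5, R6, R11} meets every block (each contains at least one member of H), and |H| = 3.
The blocks C4, C5, C6 are pairwise disjoint, so any hitting set needs a separate item for each — at least 3. Hence 3 is optimal.

3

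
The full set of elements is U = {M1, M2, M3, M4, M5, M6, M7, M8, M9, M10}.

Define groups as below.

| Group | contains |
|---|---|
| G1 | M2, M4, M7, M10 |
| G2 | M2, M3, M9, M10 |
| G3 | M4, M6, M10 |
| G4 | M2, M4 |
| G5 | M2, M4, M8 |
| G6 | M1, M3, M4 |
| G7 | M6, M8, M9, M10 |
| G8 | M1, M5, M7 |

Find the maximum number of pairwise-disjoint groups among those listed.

3

G4, G7, G8 are pairwise disjoint (G4={M2,M4}; G7={M6,M8,M9,M10}; G8={M1,M5,M7}).
Every remaining group overlaps one of these, and no 4 of the listed groups are pairwise disjoint, so 3 is the maximum.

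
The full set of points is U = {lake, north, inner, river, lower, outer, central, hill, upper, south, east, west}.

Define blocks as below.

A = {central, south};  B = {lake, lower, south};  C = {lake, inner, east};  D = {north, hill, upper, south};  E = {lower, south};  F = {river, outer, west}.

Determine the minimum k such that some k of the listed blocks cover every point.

Take {A, C, D, E, F}. Their union is {lake, north, inner, river, lower, outer, central, hill, upper, south, east, west}, which is all 12 points.
Only A contains central, so A is forced; the remaining 10 points need at least 4 more blocks (each remaining block adds at most 3) — so at least 5 blocks are needed, and 5 is optimal.

5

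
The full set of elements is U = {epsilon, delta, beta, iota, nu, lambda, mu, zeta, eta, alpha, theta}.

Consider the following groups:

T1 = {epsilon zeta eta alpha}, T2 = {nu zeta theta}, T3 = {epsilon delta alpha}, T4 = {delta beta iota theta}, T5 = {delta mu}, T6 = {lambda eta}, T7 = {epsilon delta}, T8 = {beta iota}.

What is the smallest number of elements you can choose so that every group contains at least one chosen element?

4

H = {delta, beta, nu, eta} meets every group (each contains at least one member of H), and |H| = 4.
The groups T2, T3, T6, T8 are pairwise disjoint, so any hitting set needs a separate element for each — at least 4. Hence 4 is optimal.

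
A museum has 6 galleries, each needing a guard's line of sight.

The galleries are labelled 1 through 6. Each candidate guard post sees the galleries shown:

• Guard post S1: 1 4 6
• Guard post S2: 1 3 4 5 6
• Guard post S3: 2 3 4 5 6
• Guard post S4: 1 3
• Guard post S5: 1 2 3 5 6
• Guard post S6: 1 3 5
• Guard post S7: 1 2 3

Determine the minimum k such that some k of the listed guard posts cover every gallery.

2

Take {S3, S4}. Their union is {1, 2, 3, 4, 5, 6}, which is all 6 galleries.
No single guard post has all 6 galleries (the largest, S2, has 5), so 2 is optimal.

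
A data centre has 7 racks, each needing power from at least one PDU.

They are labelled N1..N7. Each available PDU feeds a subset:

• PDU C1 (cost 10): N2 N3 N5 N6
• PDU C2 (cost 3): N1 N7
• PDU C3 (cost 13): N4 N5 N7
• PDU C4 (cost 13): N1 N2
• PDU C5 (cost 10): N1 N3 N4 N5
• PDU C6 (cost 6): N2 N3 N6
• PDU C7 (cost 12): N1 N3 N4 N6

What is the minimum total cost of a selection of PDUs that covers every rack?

C2, C5, C6 together cover every rack (C2 ∪ C5 ∪ C6 = {N1, N2, N3, N4, N5, N6, N7}); total cost 3 + 10 + 6 = 19.
No covering selection has total cost below 19.

19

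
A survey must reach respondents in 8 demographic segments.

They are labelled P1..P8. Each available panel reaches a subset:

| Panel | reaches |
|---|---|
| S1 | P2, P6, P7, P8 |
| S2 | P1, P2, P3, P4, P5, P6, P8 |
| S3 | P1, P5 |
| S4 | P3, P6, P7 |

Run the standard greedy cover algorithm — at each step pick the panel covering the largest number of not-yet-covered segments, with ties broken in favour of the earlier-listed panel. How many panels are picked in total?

Greedy: pick S2 (covers 7 new) → pick S1 (covers 1 new). Total picks: 2.

2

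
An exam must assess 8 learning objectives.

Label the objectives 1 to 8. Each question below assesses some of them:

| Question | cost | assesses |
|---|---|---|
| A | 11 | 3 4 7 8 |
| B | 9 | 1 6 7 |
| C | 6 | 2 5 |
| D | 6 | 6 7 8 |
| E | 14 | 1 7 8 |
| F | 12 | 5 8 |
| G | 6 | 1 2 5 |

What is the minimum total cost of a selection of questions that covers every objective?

A, D, G together cover every objective (A ∪ D ∪ G = {1, 2, 3, 4, 5, 6, 7, 8}); total cost 11 + 6 + 6 = 23.
No covering selection has total cost below 23.

23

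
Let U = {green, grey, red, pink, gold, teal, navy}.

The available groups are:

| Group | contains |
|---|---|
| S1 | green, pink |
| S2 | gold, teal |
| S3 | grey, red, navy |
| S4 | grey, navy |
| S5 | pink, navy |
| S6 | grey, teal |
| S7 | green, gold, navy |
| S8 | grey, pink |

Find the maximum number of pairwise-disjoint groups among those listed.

S1, S2, S3 are pairwise disjoint (S1={green,pink}; S2={gold,teal}; S3={grey,red,navy}).
Every remaining group overlaps one of these, and no 4 of the listed groups are pairwise disjoint, so 3 is the maximum.

3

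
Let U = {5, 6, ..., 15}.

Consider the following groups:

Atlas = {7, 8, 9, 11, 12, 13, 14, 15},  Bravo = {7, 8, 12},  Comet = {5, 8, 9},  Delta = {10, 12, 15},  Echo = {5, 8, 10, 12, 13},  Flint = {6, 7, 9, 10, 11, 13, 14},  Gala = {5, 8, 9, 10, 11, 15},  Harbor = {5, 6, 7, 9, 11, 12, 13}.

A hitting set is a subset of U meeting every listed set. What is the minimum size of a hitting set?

2

The 2 points {9, 12} hit every group.
The groups Comet, Delta are pairwise disjoint, so any hitting set needs a separate point for each — at least 2. Hence 2 is optimal.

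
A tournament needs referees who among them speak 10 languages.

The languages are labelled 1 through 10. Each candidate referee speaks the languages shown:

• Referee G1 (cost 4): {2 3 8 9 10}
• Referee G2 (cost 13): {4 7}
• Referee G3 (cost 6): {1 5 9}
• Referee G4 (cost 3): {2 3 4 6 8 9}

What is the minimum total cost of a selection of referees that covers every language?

26

G1, G2, G3, G4 together cover every language (G1 ∪ G2 ∪ G3 ∪ G4 = {1, 2, 3, 4, 5, 6, 7, 8, 9, 10}); total cost 4 + 13 + 6 + 3 = 26.
No covering selection has total cost below 26.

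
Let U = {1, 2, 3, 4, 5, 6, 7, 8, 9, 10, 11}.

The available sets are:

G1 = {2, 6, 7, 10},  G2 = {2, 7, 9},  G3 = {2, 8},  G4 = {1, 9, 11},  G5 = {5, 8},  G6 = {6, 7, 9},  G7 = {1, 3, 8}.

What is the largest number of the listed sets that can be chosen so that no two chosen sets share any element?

3

G1, G4, G5 are pairwise disjoint (G1={2,6,7,10}; G4={1,9,11}; G5={5,8}).
Every remaining set overlaps one of these, and no 4 of the listed sets are pairwise disjoint, so 3 is the maximum.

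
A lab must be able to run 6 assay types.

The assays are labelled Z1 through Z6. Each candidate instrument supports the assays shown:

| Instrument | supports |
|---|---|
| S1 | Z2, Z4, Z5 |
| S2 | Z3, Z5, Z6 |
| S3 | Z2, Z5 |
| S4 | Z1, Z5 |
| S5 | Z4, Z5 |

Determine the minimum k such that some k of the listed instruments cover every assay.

S1 and S2 and S4 together: S1 ∪ S2 ∪ S4 = {Z1, Z2, Z3, Z4, Z5, Z6} — every assay is covered.
Only S4 contains Z1, so S4 is forced; the remaining 4 assays need at least 2 more instruments (each remaining instrument adds at most 2) — so at least 3 instruments are needed, and 3 is optimal.

3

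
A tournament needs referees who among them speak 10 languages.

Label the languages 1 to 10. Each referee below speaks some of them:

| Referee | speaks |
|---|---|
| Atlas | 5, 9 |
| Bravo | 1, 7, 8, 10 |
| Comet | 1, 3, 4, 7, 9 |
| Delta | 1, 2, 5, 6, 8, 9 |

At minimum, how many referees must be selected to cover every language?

3

Bravo and Comet and Delta together: Bravo ∪ Comet ∪ Delta = {1, 2, 3, 4, 5, 6, 7, 8, 9, 10} — every language is covered.
Only Delta contains 2, so Delta is forced; the remaining 4 languages need at least 2 more referees (each remaining referee adds at most 3) — so at least 3 referees are needed, and 3 is optimal.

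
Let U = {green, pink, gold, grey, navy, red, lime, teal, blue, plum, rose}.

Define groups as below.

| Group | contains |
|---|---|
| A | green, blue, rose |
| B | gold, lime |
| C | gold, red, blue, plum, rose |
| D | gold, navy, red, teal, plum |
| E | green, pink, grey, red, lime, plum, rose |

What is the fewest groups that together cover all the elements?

A, D, and E cover everything between them: the union {green, pink, gold, grey, navy, red, lime, teal, blue, plum, rose} is all of U.
Only E contains pink, so E is forced; the remaining 4 elements need at least 2 more groups (each remaining group adds at most 3) — so at least 3 groups are needed, and 3 is optimal.

3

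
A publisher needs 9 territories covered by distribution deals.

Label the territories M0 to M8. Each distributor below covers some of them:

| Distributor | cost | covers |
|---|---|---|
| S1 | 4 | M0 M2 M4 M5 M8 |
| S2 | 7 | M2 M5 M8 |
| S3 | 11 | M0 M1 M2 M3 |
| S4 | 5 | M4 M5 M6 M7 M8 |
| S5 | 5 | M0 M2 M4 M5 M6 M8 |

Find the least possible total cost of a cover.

S3, S4 together cover every territory (S3 ∪ S4 = {M0, M1, M2, M3, M4, M5, M6, M7, M8}); total cost 11 + 5 = 16.
The greedy pick S1, S4, S3 costs 20; no covering selection beats 16.

16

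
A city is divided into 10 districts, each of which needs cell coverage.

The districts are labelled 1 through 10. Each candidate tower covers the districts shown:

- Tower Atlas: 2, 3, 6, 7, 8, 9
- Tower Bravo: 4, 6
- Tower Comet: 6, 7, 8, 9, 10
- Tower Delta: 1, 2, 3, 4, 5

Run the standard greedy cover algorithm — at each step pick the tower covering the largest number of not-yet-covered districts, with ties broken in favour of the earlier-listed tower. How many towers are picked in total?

Greedy: pick Atlas (covers 6 new) → pick Delta (covers 3 new) → pick Comet (covers 1 new). Total picks: 3.
(The true minimum cover uses only 2 towers, so greedy is not optimal here.)

3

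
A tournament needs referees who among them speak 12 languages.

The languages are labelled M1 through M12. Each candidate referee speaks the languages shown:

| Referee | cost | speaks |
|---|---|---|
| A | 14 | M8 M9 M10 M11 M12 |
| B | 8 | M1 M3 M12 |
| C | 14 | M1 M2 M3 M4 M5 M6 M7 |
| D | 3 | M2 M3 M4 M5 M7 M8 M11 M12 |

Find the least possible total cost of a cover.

A, C together cover every language (A ∪ C = {M1, M2, M3, M4, M5, M6, M7, M8, M9, M10, M11, M12}); total cost 14 + 14 = 28.
The greedy pick D, A, C costs 31; no covering selection beats 28.

28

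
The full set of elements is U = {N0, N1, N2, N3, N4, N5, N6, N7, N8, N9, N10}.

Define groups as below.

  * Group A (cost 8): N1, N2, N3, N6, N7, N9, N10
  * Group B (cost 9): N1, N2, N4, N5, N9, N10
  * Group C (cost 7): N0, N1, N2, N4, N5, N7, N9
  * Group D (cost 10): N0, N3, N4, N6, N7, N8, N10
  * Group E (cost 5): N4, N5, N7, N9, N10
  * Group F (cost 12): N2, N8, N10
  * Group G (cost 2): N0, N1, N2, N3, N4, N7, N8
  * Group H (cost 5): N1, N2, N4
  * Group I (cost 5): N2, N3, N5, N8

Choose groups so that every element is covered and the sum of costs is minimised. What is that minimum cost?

15

A, G, I together cover every element (A ∪ G ∪ I = {N0, N1, N2, N3, N4, N5, N6, N7, N8, N9, N10}); total cost 8 + 2 + 5 = 15.
No covering selection has total cost below 15.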